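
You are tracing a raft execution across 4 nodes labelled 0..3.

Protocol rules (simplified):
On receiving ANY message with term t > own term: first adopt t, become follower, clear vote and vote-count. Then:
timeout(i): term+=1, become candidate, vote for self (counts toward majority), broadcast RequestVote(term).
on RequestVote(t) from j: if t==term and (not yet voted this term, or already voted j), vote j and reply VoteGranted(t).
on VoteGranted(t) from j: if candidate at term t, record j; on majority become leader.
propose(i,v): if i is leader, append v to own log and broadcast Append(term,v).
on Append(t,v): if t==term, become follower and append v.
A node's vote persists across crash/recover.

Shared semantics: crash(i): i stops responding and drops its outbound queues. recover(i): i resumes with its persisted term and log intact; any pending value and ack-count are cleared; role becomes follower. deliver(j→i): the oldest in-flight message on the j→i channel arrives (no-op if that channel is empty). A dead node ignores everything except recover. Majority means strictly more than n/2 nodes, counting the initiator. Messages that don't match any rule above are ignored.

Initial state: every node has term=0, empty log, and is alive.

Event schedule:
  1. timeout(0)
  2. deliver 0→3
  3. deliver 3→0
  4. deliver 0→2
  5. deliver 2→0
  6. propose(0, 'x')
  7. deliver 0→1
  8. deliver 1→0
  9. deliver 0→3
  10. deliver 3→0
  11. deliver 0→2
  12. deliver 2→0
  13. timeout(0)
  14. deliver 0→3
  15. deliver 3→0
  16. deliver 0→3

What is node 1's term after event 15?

1. timeout(0):  <0:cand t1 ->
2. deliver 0→3:  <3:foll t1 ->
3. deliver 3→0:  nop
4. deliver 0→2:  <2:foll t1 ->
5. deliver 2→0:  <0:lead t1 ->
6. propose(0,'x'):  <0:lead t1 x>
7. deliver 0→1:  <1:foll t1 ->
8. deliver 1→0:  nop
9. deliver 0→3:  <3:foll t1 x>
10. deliver 3→0:  nop
11. deliver 0→2:  <2:foll t1 x>
12. deliver 2→0:  nop
13. timeout(0):  <0:cand t2 x>
14. deliver 0→3:  <3:foll t2 x>
15. deliver 3→0:  nop

1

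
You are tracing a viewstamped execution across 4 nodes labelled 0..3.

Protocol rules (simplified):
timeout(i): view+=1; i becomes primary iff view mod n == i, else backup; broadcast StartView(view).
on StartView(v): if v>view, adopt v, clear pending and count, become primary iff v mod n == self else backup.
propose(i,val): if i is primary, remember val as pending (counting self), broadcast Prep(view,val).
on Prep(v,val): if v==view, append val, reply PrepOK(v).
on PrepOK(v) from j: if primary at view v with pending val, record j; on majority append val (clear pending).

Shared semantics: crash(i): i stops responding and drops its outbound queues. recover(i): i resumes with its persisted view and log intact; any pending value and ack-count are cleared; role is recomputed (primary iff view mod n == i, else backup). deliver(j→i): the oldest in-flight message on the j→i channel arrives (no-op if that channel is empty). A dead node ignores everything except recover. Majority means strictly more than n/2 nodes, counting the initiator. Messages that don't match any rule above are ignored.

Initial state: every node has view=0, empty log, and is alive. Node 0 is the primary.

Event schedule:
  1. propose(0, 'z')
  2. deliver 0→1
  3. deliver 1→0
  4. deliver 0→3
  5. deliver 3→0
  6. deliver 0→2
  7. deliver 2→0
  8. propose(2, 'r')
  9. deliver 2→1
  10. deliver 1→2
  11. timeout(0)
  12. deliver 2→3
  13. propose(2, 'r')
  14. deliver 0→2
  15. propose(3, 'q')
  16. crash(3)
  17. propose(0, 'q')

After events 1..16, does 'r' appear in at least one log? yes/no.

[1] propose(0,'z') → ∅
[2] deliver 0→1 → N1(back v0 [z])
[3] deliver 1→0 → ∅
[4] deliver 0→3 → N3(back v0 [z])
[5] deliver 3→0 → N0(prim v0 [z])
[6] deliver 0→2 → N2(back v0 [z])
[7] deliver 2→0 → ∅
[8] propose(2,'r') → ∅
[9] deliver 2→1 → ∅
[10] deliver 1→2 → ∅
[11] timeout(0) → N0(back v1 [z])
[12] deliver 2→3 → ∅
[13] propose(2,'r') → ∅
[14] deliver 0→2 → N2(back v1 [z])
[15] propose(3,'q') → ∅
[16] crash(3) → N3(✗back v0 [z])

no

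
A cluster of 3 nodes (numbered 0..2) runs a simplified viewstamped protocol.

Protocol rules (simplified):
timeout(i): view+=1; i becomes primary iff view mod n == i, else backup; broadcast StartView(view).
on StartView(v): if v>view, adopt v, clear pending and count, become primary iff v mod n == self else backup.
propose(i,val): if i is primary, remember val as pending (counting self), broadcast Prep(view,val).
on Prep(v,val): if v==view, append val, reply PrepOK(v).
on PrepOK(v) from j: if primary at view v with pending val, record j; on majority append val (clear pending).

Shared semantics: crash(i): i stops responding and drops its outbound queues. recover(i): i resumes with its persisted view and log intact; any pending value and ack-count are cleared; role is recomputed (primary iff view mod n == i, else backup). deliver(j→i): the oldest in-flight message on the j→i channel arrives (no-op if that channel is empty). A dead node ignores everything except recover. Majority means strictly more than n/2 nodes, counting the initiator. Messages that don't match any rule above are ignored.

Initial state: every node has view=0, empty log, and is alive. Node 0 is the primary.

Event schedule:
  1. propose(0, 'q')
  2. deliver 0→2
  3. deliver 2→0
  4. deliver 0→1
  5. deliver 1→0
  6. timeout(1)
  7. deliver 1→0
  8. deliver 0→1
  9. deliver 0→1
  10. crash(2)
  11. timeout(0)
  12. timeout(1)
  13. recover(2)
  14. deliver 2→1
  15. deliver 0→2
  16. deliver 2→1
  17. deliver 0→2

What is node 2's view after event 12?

0

e1 propose(0,'q'): ·
e2 deliver 0→2: 2[back,v=0,q]
e3 deliver 2→0: 0[prim,v=0,q]
e4 deliver 0→1: 1[back,v=0,q]
e5 deliver 1→0: ·
e6 timeout(1): 1[prim,v=1,q]
e7 deliver 1→0: 0[back,v=1,q]
e8 deliver 0→1: ·
e9 deliver 0→1: ·
e10 crash(2): 2[✗back,v=0,q]
e11 timeout(0): 0[back,v=2,q]
e12 timeout(1): 1[back,v=2,q]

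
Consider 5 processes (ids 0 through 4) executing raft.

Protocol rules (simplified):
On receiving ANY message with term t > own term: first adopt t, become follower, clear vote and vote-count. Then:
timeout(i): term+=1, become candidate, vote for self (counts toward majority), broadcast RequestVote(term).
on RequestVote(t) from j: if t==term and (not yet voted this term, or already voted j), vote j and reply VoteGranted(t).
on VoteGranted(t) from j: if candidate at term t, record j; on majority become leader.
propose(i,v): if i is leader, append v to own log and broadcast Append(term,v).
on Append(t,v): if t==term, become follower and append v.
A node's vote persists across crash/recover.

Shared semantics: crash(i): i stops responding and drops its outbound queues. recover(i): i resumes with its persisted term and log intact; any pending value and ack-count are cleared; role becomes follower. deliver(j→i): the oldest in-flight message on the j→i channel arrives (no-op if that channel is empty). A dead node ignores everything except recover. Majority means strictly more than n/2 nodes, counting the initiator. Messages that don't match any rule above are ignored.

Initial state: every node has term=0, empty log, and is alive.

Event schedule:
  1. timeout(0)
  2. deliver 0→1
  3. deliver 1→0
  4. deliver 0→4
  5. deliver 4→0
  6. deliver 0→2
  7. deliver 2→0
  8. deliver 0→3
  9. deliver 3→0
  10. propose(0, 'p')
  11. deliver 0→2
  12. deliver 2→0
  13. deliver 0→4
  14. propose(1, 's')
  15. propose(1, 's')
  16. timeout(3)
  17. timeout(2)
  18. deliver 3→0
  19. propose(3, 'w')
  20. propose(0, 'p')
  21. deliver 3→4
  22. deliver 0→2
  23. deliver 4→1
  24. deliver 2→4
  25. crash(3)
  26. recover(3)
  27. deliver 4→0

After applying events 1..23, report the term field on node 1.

1

step 1 timeout(0): 0={cand,t=1,log=-}
step 2 deliver 0→1: 1={foll,t=1,log=-}
step 3 deliver 1→0: —
step 4 deliver 0→4: 4={foll,t=1,log=-}
step 5 deliver 4→0: 0={lead,t=1,log=-}
step 6 deliver 0→2: 2={foll,t=1,log=-}
step 7 deliver 2→0: —
step 8 deliver 0→3: 3={foll,t=1,log=-}
step 9 deliver 3→0: —
step 10 propose(0,'p'): 0={lead,t=1,log=p}
step 11 deliver 0→2: 2={foll,t=1,log=p}
step 12 deliver 2→0: —
step 13 deliver 0→4: 4={foll,t=1,log=p}
step 14 propose(1,'s'): —
step 15 propose(1,'s'): —
step 16 timeout(3): 3={cand,t=2,log=-}
step 17 timeout(2): 2={cand,t=2,log=p}
step 18 deliver 3→0: 0={foll,t=2,log=p}
step 19 propose(3,'w'): —
step 20 propose(0,'p'): —
step 21 deliver 3→4: 4={foll,t=2,log=p}
step 22 deliver 0→2: —
step 23 deliver 4→1: —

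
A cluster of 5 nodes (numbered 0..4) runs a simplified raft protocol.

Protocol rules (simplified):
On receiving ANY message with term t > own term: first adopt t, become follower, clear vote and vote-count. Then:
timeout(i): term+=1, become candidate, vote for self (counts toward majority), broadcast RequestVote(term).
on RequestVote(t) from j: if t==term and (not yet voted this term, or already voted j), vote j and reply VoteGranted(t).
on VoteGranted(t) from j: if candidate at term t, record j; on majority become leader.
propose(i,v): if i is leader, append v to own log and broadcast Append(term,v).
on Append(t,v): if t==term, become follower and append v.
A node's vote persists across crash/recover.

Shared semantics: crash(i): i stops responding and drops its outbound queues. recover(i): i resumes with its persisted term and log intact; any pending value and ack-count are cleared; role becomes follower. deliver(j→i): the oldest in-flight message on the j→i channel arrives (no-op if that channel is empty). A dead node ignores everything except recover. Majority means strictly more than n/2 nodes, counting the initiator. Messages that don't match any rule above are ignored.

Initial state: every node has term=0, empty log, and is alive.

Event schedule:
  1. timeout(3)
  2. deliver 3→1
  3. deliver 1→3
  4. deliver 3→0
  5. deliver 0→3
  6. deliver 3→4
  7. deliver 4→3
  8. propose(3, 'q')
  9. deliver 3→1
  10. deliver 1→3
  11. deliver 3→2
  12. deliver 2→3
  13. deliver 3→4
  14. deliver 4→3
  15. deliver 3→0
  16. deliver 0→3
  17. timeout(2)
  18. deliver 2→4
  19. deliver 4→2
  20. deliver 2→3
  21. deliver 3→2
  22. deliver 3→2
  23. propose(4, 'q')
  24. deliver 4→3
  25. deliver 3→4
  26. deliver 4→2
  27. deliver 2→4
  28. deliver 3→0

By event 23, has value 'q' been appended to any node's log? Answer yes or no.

[1] timeout(3) → N3(cand t1 [-])
[2] deliver 3→1 → N1(foll t1 [-])
[3] deliver 1→3 → ∅
[4] deliver 3→0 → N0(foll t1 [-])
[5] deliver 0→3 → N3(lead t1 [-])
[6] deliver 3→4 → N4(foll t1 [-])
[7] deliver 4→3 → ∅
[8] propose(3,'q') → N3(lead t1 [q])
[9] deliver 3→1 → N1(foll t1 [q])
[10] deliver 1→3 → ∅
[11] deliver 3→2 → N2(foll t1 [-])
[12] deliver 2→3 → ∅
[13] deliver 3→4 → N4(foll t1 [q])
[14] deliver 4→3 → ∅
[15] deliver 3→0 → N0(foll t1 [q])
[16] deliver 0→3 → ∅
[17] timeout(2) → N2(cand t2 [-])
[18] deliver 2→4 → N4(foll t2 [q])
[19] deliver 4→2 → ∅
[20] deliver 2→3 → N3(foll t2 [q])
[21] deliver 3→2 → ∅
[22] deliver 3→2 → N2(lead t2 [-])
[23] propose(4,'q') → ∅

yes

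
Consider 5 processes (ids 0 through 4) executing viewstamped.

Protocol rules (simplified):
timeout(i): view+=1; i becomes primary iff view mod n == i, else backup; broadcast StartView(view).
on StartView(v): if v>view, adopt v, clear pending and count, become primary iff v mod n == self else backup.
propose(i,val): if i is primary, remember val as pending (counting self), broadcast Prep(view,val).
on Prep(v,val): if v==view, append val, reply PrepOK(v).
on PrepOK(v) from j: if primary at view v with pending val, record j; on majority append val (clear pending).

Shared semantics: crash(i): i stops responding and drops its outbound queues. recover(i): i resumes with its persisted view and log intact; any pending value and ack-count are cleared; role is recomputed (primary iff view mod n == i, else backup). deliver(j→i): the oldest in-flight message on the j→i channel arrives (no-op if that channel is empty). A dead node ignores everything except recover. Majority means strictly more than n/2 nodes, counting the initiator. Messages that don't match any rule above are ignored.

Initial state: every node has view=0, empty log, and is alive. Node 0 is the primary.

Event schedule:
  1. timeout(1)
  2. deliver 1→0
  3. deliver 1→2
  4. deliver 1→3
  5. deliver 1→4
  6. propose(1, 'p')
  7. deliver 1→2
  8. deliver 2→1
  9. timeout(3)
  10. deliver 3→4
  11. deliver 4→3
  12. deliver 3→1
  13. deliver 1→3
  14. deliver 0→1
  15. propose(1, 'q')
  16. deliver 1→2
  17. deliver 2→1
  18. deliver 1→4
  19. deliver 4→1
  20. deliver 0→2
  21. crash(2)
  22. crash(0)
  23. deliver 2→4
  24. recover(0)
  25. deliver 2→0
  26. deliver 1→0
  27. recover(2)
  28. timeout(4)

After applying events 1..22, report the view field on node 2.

1

step 1 timeout(1): 1={prim,v=1,log=-}
step 2 deliver 1→0: 0={back,v=1,log=-}
step 3 deliver 1→2: 2={back,v=1,log=-}
step 4 deliver 1→3: 3={back,v=1,log=-}
step 5 deliver 1→4: 4={back,v=1,log=-}
step 6 propose(1,'p'): —
step 7 deliver 1→2: 2={back,v=1,log=p}
step 8 deliver 2→1: —
step 9 timeout(3): 3={back,v=2,log=-}
step 10 deliver 3→4: 4={back,v=2,log=-}
step 11 deliver 4→3: —
step 12 deliver 3→1: 1={back,v=2,log=-}
step 13 deliver 1→3: —
step 14 deliver 0→1: —
step 15 propose(1,'q'): —
step 16 deliver 1→2: —
step 17 deliver 2→1: —
step 18 deliver 1→4: —
step 19 deliver 4→1: —
step 20 deliver 0→2: —
step 21 crash(2): 2={✗back,v=1,log=p}
step 22 crash(0): 0={✗back,v=1,log=-}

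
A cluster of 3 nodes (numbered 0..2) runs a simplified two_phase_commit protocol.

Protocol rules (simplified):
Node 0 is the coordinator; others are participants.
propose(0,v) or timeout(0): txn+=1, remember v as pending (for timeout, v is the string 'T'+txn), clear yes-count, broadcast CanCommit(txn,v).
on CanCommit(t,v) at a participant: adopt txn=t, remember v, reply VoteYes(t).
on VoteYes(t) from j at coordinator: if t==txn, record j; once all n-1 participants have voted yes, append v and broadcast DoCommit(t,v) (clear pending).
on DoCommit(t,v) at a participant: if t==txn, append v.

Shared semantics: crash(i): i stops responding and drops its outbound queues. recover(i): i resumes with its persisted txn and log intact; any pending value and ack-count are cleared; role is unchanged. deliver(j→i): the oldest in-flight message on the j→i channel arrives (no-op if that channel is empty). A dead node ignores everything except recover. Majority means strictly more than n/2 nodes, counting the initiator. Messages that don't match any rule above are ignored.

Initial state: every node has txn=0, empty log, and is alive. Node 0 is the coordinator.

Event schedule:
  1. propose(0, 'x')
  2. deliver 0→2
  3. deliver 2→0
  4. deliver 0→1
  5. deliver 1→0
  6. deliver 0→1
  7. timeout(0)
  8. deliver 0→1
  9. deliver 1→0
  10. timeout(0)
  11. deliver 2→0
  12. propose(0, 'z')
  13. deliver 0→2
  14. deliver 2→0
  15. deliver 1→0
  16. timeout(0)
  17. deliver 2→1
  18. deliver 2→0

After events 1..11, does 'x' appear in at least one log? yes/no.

e1 propose(0,'x'): 0[coor,t=1,-]
e2 deliver 0→2: 2[part,t=1,-]
e3 deliver 2→0: ·
e4 deliver 0→1: 1[part,t=1,-]
e5 deliver 1→0: 0[coor,t=1,x]
e6 deliver 0→1: 1[part,t=1,x]
e7 timeout(0): 0[coor,t=2,x]
e8 deliver 0→1: 1[part,t=2,x]
e9 deliver 1→0: ·
e10 timeout(0): 0[coor,t=3,x]
e11 deliver 2→0: ·

yes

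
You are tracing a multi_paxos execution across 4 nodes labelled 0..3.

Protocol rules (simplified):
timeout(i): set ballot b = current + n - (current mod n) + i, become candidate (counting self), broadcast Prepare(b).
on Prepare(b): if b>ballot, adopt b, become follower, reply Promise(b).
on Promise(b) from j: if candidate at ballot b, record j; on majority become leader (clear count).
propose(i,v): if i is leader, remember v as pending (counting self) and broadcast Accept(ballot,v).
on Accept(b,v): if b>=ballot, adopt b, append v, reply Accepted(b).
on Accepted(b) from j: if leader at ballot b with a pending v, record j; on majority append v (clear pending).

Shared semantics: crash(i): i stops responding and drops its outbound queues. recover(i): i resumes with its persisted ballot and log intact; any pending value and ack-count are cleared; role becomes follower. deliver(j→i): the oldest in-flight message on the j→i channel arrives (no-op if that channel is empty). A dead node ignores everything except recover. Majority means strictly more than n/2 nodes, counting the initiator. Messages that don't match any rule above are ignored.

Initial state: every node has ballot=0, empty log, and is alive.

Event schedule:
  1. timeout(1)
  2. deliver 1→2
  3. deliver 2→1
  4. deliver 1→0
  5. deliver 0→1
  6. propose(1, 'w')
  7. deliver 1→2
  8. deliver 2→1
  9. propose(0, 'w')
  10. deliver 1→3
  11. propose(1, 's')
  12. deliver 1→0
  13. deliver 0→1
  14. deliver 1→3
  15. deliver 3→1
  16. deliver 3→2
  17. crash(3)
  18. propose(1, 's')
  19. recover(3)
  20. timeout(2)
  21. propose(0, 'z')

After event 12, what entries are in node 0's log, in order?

w

[1] timeout(1) → N1(cand b5 [-])
[2] deliver 1→2 → N2(foll b5 [-])
[3] deliver 2→1 → ∅
[4] deliver 1→0 → N0(foll b5 [-])
[5] deliver 0→1 → N1(lead b5 [-])
[6] propose(1,'w') → ∅
[7] deliver 1→2 → N2(foll b5 [w])
[8] deliver 2→1 → ∅
[9] propose(0,'w') → ∅
[10] deliver 1→3 → N3(foll b5 [-])
[11] propose(1,'s') → ∅
[12] deliver 1→0 → N0(foll b5 [w])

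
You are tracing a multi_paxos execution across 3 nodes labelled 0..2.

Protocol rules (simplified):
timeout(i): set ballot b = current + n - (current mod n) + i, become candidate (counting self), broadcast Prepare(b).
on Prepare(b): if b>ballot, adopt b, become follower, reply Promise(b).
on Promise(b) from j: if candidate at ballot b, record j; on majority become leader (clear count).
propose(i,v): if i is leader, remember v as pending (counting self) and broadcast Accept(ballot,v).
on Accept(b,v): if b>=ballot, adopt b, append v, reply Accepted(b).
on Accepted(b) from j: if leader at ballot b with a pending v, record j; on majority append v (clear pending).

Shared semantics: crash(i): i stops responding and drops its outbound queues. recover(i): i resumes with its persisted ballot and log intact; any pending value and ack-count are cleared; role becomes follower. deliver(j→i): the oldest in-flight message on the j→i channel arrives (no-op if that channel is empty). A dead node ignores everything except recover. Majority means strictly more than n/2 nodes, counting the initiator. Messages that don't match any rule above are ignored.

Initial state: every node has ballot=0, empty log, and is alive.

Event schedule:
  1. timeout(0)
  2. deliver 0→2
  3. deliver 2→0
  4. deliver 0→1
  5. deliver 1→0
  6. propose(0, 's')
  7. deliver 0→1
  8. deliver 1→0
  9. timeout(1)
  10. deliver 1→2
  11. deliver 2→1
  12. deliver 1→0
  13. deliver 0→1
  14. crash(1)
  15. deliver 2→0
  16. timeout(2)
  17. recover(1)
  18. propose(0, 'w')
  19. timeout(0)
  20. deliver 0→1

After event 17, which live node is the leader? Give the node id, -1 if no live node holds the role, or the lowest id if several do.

-1

[1] timeout(0) → N0(cand b3 [-])
[2] deliver 0→2 → N2(foll b3 [-])
[3] deliver 2→0 → N0(lead b3 [-])
[4] deliver 0→1 → N1(foll b3 [-])
[5] deliver 1→0 → ∅
[6] propose(0,'s') → ∅
[7] deliver 0→1 → N1(foll b3 [s])
[8] deliver 1→0 → N0(lead b3 [s])
[9] timeout(1) → N1(cand b7 [s])
[10] deliver 1→2 → N2(foll b7 [-])
[11] deliver 2→1 → N1(lead b7 [s])
[12] deliver 1→0 → N0(foll b7 [s])
[13] deliver 0→1 → ∅
[14] crash(1) → N1(✗lead b7 [s])
[15] deliver 2→0 → ∅
[16] timeout(2) → N2(cand b11 [-])
[17] recover(1) → N1(foll b7 [s])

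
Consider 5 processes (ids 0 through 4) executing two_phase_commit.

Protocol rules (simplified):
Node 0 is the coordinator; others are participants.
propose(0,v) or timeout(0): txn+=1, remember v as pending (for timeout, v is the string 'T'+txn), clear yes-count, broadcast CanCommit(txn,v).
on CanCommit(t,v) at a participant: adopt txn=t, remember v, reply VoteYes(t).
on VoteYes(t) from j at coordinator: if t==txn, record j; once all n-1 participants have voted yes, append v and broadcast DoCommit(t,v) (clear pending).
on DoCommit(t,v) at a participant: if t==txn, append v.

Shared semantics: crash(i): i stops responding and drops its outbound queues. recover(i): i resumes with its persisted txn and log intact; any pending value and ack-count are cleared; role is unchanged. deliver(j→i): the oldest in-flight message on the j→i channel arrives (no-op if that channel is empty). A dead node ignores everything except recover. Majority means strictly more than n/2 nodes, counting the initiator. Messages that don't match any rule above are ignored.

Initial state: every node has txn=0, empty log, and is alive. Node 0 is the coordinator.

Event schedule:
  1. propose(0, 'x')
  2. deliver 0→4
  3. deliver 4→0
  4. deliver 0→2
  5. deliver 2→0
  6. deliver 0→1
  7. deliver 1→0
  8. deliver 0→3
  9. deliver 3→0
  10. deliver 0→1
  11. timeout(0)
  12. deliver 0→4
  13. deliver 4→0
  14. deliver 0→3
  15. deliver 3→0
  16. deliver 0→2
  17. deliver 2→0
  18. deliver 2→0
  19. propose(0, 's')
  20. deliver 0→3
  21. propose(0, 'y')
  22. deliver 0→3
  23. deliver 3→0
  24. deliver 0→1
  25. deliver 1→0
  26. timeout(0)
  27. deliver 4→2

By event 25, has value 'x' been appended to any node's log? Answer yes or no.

[1] propose(0,'x') → N0(coor t1 [-])
[2] deliver 0→4 → N4(part t1 [-])
[3] deliver 4→0 → ∅
[4] deliver 0→2 → N2(part t1 [-])
[5] deliver 2→0 → ∅
[6] deliver 0→1 → N1(part t1 [-])
[7] deliver 1→0 → ∅
[8] deliver 0→3 → N3(part t1 [-])
[9] deliver 3→0 → N0(coor t1 [x])
[10] deliver 0→1 → N1(part t1 [x])
[11] timeout(0) → N0(coor t2 [x])
[12] deliver 0→4 → N4(part t1 [x])
[13] deliver 4→0 → ∅
[14] deliver 0→3 → N3(part t1 [x])
[15] deliver 3→0 → ∅
[16] deliver 0→2 → N2(part t1 [x])
[17] deliver 2→0 → ∅
[18] deliver 2→0 → ∅
[19] propose(0,'s') → N0(coor t3 [x])
[20] deliver 0→3 → N3(part t2 [x])
[21] propose(0,'y') → N0(coor t4 [x])
[22] deliver 0→3 → N3(part t3 [x])
[23] deliver 3→0 → ∅
[24] deliver 0→1 → N1(part t2 [x])
[25] deliver 1→0 → ∅

yes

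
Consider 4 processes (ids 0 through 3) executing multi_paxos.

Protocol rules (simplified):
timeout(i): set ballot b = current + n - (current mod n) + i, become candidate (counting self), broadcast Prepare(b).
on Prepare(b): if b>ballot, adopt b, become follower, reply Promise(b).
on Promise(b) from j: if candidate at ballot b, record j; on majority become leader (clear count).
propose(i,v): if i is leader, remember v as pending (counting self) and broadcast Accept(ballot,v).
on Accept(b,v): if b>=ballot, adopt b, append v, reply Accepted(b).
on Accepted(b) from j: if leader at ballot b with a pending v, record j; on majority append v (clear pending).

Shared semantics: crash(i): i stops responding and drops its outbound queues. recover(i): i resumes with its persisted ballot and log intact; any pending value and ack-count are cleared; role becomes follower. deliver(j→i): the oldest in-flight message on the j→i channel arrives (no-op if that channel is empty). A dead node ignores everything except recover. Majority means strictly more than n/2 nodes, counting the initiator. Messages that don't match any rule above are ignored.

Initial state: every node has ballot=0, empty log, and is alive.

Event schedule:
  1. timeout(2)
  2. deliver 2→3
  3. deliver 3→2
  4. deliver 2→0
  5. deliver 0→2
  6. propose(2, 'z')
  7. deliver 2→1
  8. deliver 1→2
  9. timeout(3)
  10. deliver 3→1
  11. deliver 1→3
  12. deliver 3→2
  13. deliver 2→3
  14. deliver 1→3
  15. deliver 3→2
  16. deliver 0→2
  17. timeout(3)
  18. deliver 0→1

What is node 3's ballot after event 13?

11

[1] timeout(2) → N2(cand b6 [-])
[2] deliver 2→3 → N3(foll b6 [-])
[3] deliver 3→2 → ∅
[4] deliver 2→0 → N0(foll b6 [-])
[5] deliver 0→2 → N2(lead b6 [-])
[6] propose(2,'z') → ∅
[7] deliver 2→1 → N1(foll b6 [-])
[8] deliver 1→2 → ∅
[9] timeout(3) → N3(cand b11 [-])
[10] deliver 3→1 → N1(foll b11 [-])
[11] deliver 1→3 → ∅
[12] deliver 3→2 → N2(foll b11 [-])
[13] deliver 2→3 → ∅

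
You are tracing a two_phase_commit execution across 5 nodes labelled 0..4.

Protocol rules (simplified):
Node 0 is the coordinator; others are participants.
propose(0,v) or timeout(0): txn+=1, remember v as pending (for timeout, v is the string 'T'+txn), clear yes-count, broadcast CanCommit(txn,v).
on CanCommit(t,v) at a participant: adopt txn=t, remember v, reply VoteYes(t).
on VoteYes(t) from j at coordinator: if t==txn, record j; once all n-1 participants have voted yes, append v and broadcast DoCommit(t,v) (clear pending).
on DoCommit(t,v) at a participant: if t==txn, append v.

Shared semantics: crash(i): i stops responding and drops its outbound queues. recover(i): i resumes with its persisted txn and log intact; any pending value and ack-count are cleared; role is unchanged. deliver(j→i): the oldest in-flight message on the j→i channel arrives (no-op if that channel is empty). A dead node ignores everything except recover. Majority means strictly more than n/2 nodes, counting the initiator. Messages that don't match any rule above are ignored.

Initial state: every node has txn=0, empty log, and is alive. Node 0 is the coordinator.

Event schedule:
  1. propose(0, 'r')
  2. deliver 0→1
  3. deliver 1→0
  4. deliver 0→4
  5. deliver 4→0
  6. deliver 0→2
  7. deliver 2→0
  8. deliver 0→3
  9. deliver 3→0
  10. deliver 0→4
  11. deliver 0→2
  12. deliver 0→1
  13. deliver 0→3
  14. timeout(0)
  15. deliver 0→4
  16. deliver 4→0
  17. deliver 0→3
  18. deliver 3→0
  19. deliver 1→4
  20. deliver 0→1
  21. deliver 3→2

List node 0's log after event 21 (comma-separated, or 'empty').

step 1 propose(0,'r'): 0={coor,t=1,log=-}
step 2 deliver 0→1: 1={part,t=1,log=-}
step 3 deliver 1→0: —
step 4 deliver 0→4: 4={part,t=1,log=-}
step 5 deliver 4→0: —
step 6 deliver 0→2: 2={part,t=1,log=-}
step 7 deliver 2→0: —
step 8 deliver 0→3: 3={part,t=1,log=-}
step 9 deliver 3→0: 0={coor,t=1,log=r}
step 10 deliver 0→4: 4={part,t=1,log=r}
step 11 deliver 0→2: 2={part,t=1,log=r}
step 12 deliver 0→1: 1={part,t=1,log=r}
step 13 deliver 0→3: 3={part,t=1,log=r}
step 14 timeout(0): 0={coor,t=2,log=r}
step 15 deliver 0→4: 4={part,t=2,log=r}
step 16 deliver 4→0: —
step 17 deliver 0→3: 3={part,t=2,log=r}
step 18 deliver 3→0: —
step 19 deliver 1→4: —
step 20 deliver 0→1: 1={part,t=2,log=r}
step 21 deliver 3→2: —

r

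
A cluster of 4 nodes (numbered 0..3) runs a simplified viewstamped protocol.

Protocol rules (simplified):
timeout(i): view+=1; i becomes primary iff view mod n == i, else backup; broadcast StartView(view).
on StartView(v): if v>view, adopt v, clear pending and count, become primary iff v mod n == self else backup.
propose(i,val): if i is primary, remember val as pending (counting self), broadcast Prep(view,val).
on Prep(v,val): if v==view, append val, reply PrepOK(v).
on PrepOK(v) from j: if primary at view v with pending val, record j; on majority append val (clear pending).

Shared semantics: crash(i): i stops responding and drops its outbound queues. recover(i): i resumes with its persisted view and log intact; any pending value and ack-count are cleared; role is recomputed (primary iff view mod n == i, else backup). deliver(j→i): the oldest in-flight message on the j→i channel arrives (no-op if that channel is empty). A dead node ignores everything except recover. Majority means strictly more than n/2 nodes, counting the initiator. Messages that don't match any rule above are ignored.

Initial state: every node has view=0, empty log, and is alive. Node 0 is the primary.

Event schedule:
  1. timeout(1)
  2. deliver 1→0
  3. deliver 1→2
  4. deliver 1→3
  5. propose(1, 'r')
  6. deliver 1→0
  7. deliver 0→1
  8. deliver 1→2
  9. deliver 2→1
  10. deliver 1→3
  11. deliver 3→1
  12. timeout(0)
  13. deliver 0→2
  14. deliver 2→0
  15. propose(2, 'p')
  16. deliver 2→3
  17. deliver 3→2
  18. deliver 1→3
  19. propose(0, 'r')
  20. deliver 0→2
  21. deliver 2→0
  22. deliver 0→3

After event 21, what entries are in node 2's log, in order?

[1] timeout(1) → N1(prim v1 [-])
[2] deliver 1→0 → N0(back v1 [-])
[3] deliver 1→2 → N2(back v1 [-])
[4] deliver 1→3 → N3(back v1 [-])
[5] propose(1,'r') → ∅
[6] deliver 1→0 → N0(back v1 [r])
[7] deliver 0→1 → ∅
[8] deliver 1→2 → N2(back v1 [r])
[9] deliver 2→1 → N1(prim v1 [r])
[10] deliver 1→3 → N3(back v1 [r])
[11] deliver 3→1 → ∅
[12] timeout(0) → N0(back v2 [r])
[13] deliver 0→2 → N2(prim v2 [r])
[14] deliver 2→0 → ∅
[15] propose(2,'p') → ∅
[16] deliver 2→3 → ∅
[17] deliver 3→2 → ∅
[18] deliver 1→3 → ∅
[19] propose(0,'r') → ∅
[20] deliver 0→2 → ∅
[21] deliver 2→0 → N0(back v2 [r,p])

r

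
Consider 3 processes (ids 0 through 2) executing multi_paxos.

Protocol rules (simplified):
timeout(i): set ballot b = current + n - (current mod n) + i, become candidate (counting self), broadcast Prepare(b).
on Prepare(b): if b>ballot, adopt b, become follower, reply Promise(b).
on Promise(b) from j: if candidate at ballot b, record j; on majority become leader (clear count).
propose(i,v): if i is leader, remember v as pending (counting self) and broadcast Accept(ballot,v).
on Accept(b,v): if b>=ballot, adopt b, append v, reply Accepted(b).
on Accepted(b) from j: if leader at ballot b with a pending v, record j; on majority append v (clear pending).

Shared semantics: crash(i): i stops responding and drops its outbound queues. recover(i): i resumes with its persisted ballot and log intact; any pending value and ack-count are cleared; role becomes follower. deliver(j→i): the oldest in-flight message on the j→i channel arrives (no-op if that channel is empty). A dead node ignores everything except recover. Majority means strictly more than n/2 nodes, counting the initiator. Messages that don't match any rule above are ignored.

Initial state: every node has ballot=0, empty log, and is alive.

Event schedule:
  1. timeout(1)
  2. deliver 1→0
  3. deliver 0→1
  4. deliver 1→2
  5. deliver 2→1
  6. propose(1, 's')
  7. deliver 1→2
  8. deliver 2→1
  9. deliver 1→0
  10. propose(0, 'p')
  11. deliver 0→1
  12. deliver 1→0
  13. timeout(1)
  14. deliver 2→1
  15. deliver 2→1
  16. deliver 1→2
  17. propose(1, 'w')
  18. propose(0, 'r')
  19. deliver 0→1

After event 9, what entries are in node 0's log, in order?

s

e1 timeout(1): 1[cand,b=4,-]
e2 deliver 1→0: 0[foll,b=4,-]
e3 deliver 0→1: 1[lead,b=4,-]
e4 deliver 1→2: 2[foll,b=4,-]
e5 deliver 2→1: ·
e6 propose(1,'s'): ·
e7 deliver 1→2: 2[foll,b=4,s]
e8 deliver 2→1: 1[lead,b=4,s]
e9 deliver 1→0: 0[foll,b=4,s]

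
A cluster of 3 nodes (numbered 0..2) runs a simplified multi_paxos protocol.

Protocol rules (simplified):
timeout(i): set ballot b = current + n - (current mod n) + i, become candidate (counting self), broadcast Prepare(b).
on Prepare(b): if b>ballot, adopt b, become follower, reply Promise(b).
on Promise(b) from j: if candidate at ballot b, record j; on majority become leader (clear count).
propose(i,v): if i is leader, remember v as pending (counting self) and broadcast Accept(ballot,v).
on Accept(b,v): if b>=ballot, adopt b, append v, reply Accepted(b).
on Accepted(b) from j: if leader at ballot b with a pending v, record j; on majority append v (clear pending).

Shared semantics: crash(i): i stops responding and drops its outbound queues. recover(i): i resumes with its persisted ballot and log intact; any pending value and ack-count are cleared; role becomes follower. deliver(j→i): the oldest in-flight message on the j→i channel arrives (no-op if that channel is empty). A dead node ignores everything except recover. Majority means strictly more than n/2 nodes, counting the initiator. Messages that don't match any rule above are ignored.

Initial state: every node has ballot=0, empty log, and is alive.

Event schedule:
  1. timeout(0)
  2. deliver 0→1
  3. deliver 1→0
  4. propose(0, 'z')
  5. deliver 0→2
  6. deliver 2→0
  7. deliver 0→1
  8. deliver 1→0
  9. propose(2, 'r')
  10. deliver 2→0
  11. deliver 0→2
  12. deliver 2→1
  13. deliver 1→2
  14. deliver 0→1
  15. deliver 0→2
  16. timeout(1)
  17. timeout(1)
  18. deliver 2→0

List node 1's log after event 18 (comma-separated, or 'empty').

e1 timeout(0): 0[cand,b=3,-]
e2 deliver 0→1: 1[foll,b=3,-]
e3 deliver 1→0: 0[lead,b=3,-]
e4 propose(0,'z'): ·
e5 deliver 0→2: 2[foll,b=3,-]
e6 deliver 2→0: ·
e7 deliver 0→1: 1[foll,b=3,z]
e8 deliver 1→0: 0[lead,b=3,z]
e9 propose(2,'r'): ·
e10 deliver 2→0: ·
e11 deliver 0→2: 2[foll,b=3,z]
e12 deliver 2→1: ·
e13 deliver 1→2: ·
e14 deliver 0→1: ·
e15 deliver 0→2: ·
e16 timeout(1): 1[cand,b=7,z]
e17 timeout(1): 1[cand,b=10,z]
e18 deliver 2→0: ·

z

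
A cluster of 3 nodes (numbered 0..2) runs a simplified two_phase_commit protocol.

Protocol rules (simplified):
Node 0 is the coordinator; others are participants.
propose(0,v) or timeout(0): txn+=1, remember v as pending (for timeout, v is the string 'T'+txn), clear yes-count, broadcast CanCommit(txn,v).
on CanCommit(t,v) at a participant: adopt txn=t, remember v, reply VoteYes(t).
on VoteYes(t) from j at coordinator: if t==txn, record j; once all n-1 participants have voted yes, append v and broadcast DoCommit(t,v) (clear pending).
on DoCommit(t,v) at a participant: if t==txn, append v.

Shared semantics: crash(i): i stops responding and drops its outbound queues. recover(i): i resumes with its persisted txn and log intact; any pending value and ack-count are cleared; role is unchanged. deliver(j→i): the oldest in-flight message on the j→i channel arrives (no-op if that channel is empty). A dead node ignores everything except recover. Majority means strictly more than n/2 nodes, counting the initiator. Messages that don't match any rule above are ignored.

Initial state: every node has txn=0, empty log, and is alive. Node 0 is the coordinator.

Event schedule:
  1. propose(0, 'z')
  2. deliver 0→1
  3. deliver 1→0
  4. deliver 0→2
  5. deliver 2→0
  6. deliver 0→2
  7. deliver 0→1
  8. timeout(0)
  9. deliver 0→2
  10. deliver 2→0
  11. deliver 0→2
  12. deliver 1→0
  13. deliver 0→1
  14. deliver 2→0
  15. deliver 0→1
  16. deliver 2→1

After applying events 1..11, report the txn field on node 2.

2

[1] propose(0,'z') → N0(coor t1 [-])
[2] deliver 0→1 → N1(part t1 [-])
[3] deliver 1→0 → ∅
[4] deliver 0→2 → N2(part t1 [-])
[5] deliver 2→0 → N0(coor t1 [z])
[6] deliver 0→2 → N2(part t1 [z])
[7] deliver 0→1 → N1(part t1 [z])
[8] timeout(0) → N0(coor t2 [z])
[9] deliver 0→2 → N2(part t2 [z])
[10] deliver 2→0 → ∅
[11] deliver 0→2 → ∅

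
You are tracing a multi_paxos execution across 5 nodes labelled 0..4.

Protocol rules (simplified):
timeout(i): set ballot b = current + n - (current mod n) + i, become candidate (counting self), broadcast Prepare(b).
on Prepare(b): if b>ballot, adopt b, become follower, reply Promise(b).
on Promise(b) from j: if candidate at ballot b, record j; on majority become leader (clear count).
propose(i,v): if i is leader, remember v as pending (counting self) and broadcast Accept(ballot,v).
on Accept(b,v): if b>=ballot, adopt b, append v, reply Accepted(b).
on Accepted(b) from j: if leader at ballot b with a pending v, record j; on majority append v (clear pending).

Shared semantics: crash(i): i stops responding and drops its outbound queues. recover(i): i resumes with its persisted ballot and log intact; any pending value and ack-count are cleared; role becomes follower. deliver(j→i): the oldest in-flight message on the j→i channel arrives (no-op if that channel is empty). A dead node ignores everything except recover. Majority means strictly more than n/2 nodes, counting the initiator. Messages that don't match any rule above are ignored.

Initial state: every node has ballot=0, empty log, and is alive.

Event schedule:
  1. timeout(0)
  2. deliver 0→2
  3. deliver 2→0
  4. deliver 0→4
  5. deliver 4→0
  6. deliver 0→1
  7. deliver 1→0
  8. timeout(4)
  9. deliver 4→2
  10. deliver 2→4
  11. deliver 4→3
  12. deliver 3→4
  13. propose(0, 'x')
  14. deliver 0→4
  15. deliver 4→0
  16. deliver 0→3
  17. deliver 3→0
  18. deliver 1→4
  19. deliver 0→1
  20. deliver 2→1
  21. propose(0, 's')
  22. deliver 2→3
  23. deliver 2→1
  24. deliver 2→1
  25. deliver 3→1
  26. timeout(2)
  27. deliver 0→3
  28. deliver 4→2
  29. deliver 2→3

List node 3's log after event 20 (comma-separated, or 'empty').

empty

e1 timeout(0): 0[cand,b=5,-]
e2 deliver 0→2: 2[foll,b=5,-]
e3 deliver 2→0: ·
e4 deliver 0→4: 4[foll,b=5,-]
e5 deliver 4→0: 0[lead,b=5,-]
e6 deliver 0→1: 1[foll,b=5,-]
e7 deliver 1→0: ·
e8 timeout(4): 4[cand,b=14,-]
e9 deliver 4→2: 2[foll,b=14,-]
e10 deliver 2→4: ·
e11 deliver 4→3: 3[foll,b=14,-]
e12 deliver 3→4: 4[lead,b=14,-]
e13 propose(0,'x'): ·
e14 deliver 0→4: ·
e15 deliver 4→0: 0[foll,b=14,-]
e16 deliver 0→3: ·
e17 deliver 3→0: ·
e18 deliver 1→4: ·
e19 deliver 0→1: 1[foll,b=5,x]
e20 deliver 2→1: ·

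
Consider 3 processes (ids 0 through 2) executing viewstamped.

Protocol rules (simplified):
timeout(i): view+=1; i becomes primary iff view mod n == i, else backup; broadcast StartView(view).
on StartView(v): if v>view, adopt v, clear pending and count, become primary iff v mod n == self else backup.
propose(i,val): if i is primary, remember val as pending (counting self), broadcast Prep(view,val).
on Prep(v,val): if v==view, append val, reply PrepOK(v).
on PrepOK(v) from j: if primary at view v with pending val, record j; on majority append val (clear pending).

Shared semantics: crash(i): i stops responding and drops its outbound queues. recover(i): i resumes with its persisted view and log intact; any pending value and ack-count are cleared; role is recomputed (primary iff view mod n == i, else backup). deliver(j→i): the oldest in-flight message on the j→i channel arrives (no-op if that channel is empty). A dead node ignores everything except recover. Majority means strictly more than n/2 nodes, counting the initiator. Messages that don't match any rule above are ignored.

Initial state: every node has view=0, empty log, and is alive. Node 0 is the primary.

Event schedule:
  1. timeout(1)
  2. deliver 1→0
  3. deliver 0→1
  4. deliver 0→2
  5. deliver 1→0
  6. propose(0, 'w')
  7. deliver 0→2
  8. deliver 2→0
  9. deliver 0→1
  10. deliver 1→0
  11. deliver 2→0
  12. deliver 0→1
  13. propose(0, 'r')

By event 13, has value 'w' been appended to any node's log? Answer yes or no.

[1] timeout(1) → N1(prim v1 [-])
[2] deliver 1→0 → N0(back v1 [-])
[3] deliver 0→1 → ∅
[4] deliver 0→2 → ∅
[5] deliver 1→0 → ∅
[6] propose(0,'w') → ∅
[7] deliver 0→2 → ∅
[8] deliver 2→0 → ∅
[9] deliver 0→1 → ∅
[10] deliver 1→0 → ∅
[11] deliver 2→0 → ∅
[12] deliver 0→1 → ∅
[13] propose(0,'r') → ∅

no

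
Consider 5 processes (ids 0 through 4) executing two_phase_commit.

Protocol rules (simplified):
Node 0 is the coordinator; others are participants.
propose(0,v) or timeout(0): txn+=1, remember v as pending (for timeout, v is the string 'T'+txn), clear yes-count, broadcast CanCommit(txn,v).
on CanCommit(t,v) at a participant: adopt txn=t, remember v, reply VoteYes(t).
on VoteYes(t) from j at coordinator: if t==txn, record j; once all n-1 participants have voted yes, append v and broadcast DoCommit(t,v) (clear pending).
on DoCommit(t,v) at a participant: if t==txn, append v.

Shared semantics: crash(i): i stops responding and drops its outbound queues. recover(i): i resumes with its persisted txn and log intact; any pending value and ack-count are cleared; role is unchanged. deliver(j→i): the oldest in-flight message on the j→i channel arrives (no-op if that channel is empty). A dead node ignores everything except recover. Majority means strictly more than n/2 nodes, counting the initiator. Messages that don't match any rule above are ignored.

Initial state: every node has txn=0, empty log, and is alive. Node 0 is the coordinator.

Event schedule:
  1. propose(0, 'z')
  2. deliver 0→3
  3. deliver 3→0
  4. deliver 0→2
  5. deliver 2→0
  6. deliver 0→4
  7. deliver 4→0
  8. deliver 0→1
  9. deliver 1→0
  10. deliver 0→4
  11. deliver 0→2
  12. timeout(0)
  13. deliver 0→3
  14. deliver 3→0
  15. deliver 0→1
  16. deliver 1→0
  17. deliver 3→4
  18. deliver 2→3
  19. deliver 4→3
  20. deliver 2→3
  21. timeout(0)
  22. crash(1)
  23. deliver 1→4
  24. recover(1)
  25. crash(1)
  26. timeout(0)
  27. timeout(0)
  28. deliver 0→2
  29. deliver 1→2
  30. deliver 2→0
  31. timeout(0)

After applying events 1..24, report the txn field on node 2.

1. propose(0,'z'):  <0:coor t1 ->
2. deliver 0→3:  <3:part t1 ->
3. deliver 3→0:  nop
4. deliver 0→2:  <2:part t1 ->
5. deliver 2→0:  nop
6. deliver 0→4:  <4:part t1 ->
7. deliver 4→0:  nop
8. deliver 0→1:  <1:part t1 ->
9. deliver 1→0:  <0:coor t1 z>
10. deliver 0→4:  <4:part t1 z>
11. deliver 0→2:  <2:part t1 z>
12. timeout(0):  <0:coor t2 z>
13. deliver 0→3:  <3:part t1 z>
14. deliver 3→0:  nop
15. deliver 0→1:  <1:part t1 z>
16. deliver 1→0:  nop
17. deliver 3→4:  nop
18. deliver 2→3:  nop
19. deliver 4→3:  nop
20. deliver 2→3:  nop
21. timeout(0):  <0:coor t3 z>
22. crash(1):  <1:✗part t1 z>
23. deliver 1→4:  nop
24. recover(1):  <1:part t1 z>

1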